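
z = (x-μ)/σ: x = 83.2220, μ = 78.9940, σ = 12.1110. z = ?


z = (83.2220 - 78.9940)/12.1110
= 4.2280/12.1110
= 0.3491

z = 0.3491


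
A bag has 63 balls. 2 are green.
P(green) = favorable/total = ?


P = 2/63 = 0.0317

P = 0.0317


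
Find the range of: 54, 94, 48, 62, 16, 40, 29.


Max = 94, Min = 16
Range = 94 - 16 = 78

Range = 78


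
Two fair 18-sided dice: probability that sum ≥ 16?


Total outcomes = 18×18 = 324
Favorable (sum ≥ 16): 219
P = 219/324 = 0.6759

P = 0.6759


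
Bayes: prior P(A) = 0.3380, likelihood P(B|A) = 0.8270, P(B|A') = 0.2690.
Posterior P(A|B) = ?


P(B) = P(B|A)*P(A) + P(B|A')*P(A')
= 0.8270*0.3380 + 0.2690*0.6620
= 0.279526 + 0.178078 = 0.457604
P(A|B) = 0.279526/0.457604 = 0.6108

P(A|B) = 0.6108


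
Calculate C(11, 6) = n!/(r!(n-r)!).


C(11,6) = 11!/(6! × 5!)
= 39916800/(720 × 120)
= 462

C(11,6) = 462


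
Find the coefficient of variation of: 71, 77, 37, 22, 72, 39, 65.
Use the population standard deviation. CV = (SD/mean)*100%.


Mean = 54.7143
SD = 19.9908
CV = (19.9908/54.7143)*100 = 36.5367%

CV = 36.5367%


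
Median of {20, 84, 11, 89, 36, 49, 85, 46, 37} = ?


Sorted: 11, 20, 36, 37, 46, 49, 84, 85, 89
n = 9 (odd)
Middle value = 46

Median = 46


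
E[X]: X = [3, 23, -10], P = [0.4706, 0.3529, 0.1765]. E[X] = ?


E[X] = 3*0.4706 + 23*0.3529 - 10*0.1765
= 1.4118 + 8.1167 - 1.7650
= 7.7635

E[X] = 7.7635


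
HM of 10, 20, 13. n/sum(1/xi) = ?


Sum of reciprocals = 1/10 + 1/20 + 1/13 = 0.226923
HM = 3/0.226923 = 13.2203

HM = 13.2203


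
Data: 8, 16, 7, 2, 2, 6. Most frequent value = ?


Frequencies: 2:2, 6:1, 7:1, 8:1, 16:1
Max frequency = 2
Mode = 2

Mode = 2


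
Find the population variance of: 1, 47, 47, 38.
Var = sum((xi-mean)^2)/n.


Mean = 33.2500
Squared deviations: 1040.0625, 189.0625, 189.0625, 22.5625
Sum = 1440.7500
Variance = 1440.7500/4 = 360.1875

Variance = 360.1875


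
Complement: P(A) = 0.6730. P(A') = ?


P(not A) = 1 - 0.6730 = 0.3270

P(not A) = 0.3270


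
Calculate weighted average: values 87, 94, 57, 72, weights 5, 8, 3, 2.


Numerator = 87*5 + 94*8 + 57*3 + 72*2 = 1502
Denominator = 5 + 8 + 3 + 2 = 18
WM = 1502/18 = 83.4444

WM = 83.4444


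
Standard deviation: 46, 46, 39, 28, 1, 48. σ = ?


Mean = 34.6667
Variance = 271.8889
SD = sqrt(271.8889) = 16.4891

SD = 16.4891


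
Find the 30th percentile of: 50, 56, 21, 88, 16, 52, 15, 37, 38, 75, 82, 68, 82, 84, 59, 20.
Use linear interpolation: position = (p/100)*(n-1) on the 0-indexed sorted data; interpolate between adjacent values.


Sorted: 15, 16, 20, 21, 37, 38, 50, 52, 56, 59, 68, 75, 82, 82, 84, 88
n = 16
Index = 30/100 * 15 = 4.5000
Lower = data[4] = 37, Upper = data[5] = 38
P30 = 37 + 0.5000*(1) = 37.5000

P30 = 37.5000


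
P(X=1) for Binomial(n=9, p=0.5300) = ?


C(9,1) = 9
p^1 = 0.530000
(1-p)^8 = 0.002381
P = 9 * 0.530000 * 0.002381 = 0.0114

P(X=1) = 0.0114


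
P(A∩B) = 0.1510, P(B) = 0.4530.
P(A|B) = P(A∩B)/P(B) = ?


P(A|B) = 0.1510/0.4530 = 0.3333

P(A|B) = 0.3333


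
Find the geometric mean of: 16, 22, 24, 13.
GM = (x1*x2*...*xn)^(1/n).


Product = 16 × 22 × 24 × 13 = 109824
GM = 109824^(1/4) = 18.2043

GM = 18.2043


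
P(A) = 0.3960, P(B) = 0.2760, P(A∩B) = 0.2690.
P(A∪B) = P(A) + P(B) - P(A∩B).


P(A∪B) = 0.3960 + 0.2760 - 0.2690
= 0.6720 - 0.2690
= 0.4030

P(A∪B) = 0.4030


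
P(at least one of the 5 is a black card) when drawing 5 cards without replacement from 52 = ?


P(at least one) = 1 - P(none)
P(none) = (26/52) × (25/51) × (24/50) × (23/49) × (22/48) = 0.025310
P(at least one) = 1 - 0.025310 = 0.9747

P = 0.9747


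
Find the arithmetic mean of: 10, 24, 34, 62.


Sum = 10 + 24 + 34 + 62 = 130
n = 4
Mean = 130/4 = 32.5000

Mean = 32.5000


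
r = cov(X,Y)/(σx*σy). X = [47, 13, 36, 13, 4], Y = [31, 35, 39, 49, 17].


Mean X = 22.6000, Mean Y = 34.2000
SD X = 16.156732, SD Y = 10.476641
Cov = 31.280000
r = 31.280000/(16.156732*10.476641) = 0.1848

r = 0.1848


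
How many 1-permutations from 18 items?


P(18,1) = 18!/17!
= 6402373705728000/355687428096000
= 18

P(18,1) = 18


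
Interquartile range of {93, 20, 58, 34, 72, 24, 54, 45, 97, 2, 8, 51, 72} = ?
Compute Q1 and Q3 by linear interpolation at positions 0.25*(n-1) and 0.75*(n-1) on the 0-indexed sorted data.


Sorted: 2, 8, 20, 24, 34, 45, 51, 54, 58, 72, 72, 93, 97
Q1 (25th %ile) = 24.0000
Q3 (75th %ile) = 72.0000
IQR = 72.0000 - 24.0000 = 48.0000

IQR = 48.0000


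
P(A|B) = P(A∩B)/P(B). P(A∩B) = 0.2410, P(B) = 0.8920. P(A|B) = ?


P(A|B) = 0.2410/0.8920 = 0.2702

P(A|B) = 0.2702


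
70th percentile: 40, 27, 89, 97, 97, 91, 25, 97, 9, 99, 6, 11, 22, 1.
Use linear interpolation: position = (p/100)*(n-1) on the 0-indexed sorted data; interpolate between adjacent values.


Sorted: 1, 6, 9, 11, 22, 25, 27, 40, 89, 91, 97, 97, 97, 99
n = 14
Index = 70/100 * 13 = 9.1000
Lower = data[9] = 91, Upper = data[10] = 97
P70 = 91 + 0.1000*(6) = 91.6000

P70 = 91.6000


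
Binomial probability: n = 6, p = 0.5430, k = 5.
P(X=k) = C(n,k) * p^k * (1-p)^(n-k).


C(6,5) = 6
p^5 = 0.047206
(1-p)^1 = 0.457000
P = 6 * 0.047206 * 0.457000 = 0.1294

P(X=5) = 0.1294


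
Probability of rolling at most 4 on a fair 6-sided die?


Favorable outcomes (roll ≤ 4): 4
Total outcomes = 6
P = 4/6 = 0.6667

P = 0.6667


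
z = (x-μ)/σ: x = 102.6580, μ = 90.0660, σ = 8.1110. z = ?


z = (102.6580 - 90.0660)/8.1110
= 12.5920/8.1110
= 1.5525

z = 1.5525


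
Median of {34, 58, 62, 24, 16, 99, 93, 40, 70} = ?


Sorted: 16, 24, 34, 40, 58, 62, 70, 93, 99
n = 9 (odd)
Middle value = 58

Median = 58


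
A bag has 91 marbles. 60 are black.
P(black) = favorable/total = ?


P = 60/91 = 0.6593

P = 0.6593


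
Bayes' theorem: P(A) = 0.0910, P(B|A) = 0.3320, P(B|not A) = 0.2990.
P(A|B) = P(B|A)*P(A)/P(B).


P(B) = P(B|A)*P(A) + P(B|A')*P(A')
= 0.3320*0.0910 + 0.2990*0.9090
= 0.030212 + 0.271791 = 0.302003
P(A|B) = 0.030212/0.302003 = 0.1000

P(A|B) = 0.1000


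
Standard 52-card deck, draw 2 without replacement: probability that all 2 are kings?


P(all kings) = (4/52) × (3/51)
= 0.0045

P = 0.0045


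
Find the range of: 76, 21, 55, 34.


Max = 76, Min = 21
Range = 76 - 21 = 55

Range = 55


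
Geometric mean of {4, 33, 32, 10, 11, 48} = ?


Product = 4 × 33 × 32 × 10 × 11 × 48 = 22302720
GM = 22302720^(1/6) = 16.7775

GM = 16.7775


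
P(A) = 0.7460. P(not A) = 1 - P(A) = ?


P(not A) = 1 - 0.7460 = 0.2540

P(not A) = 0.2540


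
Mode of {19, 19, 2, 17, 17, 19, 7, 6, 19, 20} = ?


Frequencies: 2:1, 6:1, 7:1, 17:2, 19:4, 20:1
Max frequency = 4
Mode = 19

Mode = 19


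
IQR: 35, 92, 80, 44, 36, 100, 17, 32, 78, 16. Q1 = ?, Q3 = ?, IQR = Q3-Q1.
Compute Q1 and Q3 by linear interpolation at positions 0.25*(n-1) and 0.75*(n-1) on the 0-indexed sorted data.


Sorted: 16, 17, 32, 35, 36, 44, 78, 80, 92, 100
Q1 (25th %ile) = 32.7500
Q3 (75th %ile) = 79.5000
IQR = 79.5000 - 32.7500 = 46.7500

IQR = 46.7500


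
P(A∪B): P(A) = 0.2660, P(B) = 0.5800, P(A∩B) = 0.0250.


P(A∪B) = 0.2660 + 0.5800 - 0.0250
= 0.8460 - 0.0250
= 0.8210

P(A∪B) = 0.8210


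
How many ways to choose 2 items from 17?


C(17,2) = 17!/(2! × 15!)
= 355687428096000/(2 × 1307674368000)
= 136

C(17,2) = 136


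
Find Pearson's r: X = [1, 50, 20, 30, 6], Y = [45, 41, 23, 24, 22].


Mean X = 21.4000, Mean Y = 31.0000
SD X = 17.590907, SD Y = 9.899495
Cov = 18.000000
r = 18.000000/(17.590907*9.899495) = 0.1034

r = 0.1034


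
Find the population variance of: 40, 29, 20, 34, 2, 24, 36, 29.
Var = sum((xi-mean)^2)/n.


Mean = 26.7500
Squared deviations: 175.5625, 5.0625, 45.5625, 52.5625, 612.5625, 7.5625, 85.5625, 5.0625
Sum = 989.5000
Variance = 989.5000/8 = 123.6875

Variance = 123.6875


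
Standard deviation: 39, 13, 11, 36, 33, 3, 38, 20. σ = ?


Mean = 24.1250
Variance = 174.1094
SD = sqrt(174.1094) = 13.1951

SD = 13.1951


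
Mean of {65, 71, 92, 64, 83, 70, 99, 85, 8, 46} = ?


Sum = 65 + 71 + 92 + 64 + 83 + 70 + 99 + 85 + 8 + 46 = 683
n = 10
Mean = 683/10 = 68.3000

Mean = 68.3000


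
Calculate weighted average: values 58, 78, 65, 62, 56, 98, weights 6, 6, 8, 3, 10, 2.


Numerator = 58*6 + 78*6 + 65*8 + 62*3 + 56*10 + 98*2 = 2278
Denominator = 6 + 6 + 8 + 3 + 10 + 2 = 35
WM = 2278/35 = 65.0857

WM = 65.0857


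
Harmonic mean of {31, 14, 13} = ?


Sum of reciprocals = 1/31 + 1/14 + 1/13 = 0.180610
HM = 3/0.180610 = 16.6104

HM = 16.6104


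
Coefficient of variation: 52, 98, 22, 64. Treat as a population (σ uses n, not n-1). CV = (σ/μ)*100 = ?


Mean = 59.0000
SD = 27.2213
CV = (27.2213/59.0000)*100 = 46.1378%

CV = 46.1378%


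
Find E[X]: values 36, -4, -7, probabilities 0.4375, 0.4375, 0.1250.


E[X] = 36*0.4375 - 4*0.4375 - 7*0.1250
= 15.7500 - 1.7500 - 0.8750
= 13.1250

E[X] = 13.1250


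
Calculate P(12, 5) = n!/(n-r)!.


P(12,5) = 12!/7!
= 479001600/5040
= 95040

P(12,5) = 95040


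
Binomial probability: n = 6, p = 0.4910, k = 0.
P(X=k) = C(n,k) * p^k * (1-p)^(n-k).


C(6,0) = 1
p^0 = 1.000000
(1-p)^6 = 0.017390
P = 1 * 1.000000 * 0.017390 = 0.0174

P(X=0) = 0.0174


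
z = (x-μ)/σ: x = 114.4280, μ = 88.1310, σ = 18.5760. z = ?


z = (114.4280 - 88.1310)/18.5760
= 26.2970/18.5760
= 1.4156

z = 1.4156


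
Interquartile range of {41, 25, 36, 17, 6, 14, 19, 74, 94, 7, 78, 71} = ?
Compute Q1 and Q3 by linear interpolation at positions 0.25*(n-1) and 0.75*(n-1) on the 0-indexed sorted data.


Sorted: 6, 7, 14, 17, 19, 25, 36, 41, 71, 74, 78, 94
Q1 (25th %ile) = 16.2500
Q3 (75th %ile) = 71.7500
IQR = 71.7500 - 16.2500 = 55.5000

IQR = 55.5000


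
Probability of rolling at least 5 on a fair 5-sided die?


Favorable outcomes (roll ≥ 5): 1
Total outcomes = 5
P = 1/5 = 0.2000

P = 0.2000


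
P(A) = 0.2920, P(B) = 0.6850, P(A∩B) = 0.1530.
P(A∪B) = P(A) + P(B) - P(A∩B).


P(A∪B) = 0.2920 + 0.6850 - 0.1530
= 0.9770 - 0.1530
= 0.8240

P(A∪B) = 0.8240


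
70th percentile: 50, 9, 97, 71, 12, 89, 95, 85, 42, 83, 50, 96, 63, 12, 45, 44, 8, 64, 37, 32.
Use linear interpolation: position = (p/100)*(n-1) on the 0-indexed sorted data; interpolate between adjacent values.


Sorted: 8, 9, 12, 12, 32, 37, 42, 44, 45, 50, 50, 63, 64, 71, 83, 85, 89, 95, 96, 97
n = 20
Index = 70/100 * 19 = 13.3000
Lower = data[13] = 71, Upper = data[14] = 83
P70 = 71 + 0.3000*(12) = 74.6000

P70 = 74.6000


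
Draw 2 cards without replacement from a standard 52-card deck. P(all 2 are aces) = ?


P(all aces) = (4/52) × (3/51)
= 0.0045

P = 0.0045


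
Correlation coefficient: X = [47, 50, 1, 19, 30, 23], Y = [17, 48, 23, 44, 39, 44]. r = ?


Mean X = 28.3333, Mean Y = 35.8333
SD X = 16.749793, SD Y = 11.624925
Cov = 24.722222
r = 24.722222/(16.749793*11.624925) = 0.1270

r = 0.1270


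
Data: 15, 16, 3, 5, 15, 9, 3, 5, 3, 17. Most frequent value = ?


Frequencies: 3:3, 5:2, 9:1, 15:2, 16:1, 17:1
Max frequency = 3
Mode = 3

Mode = 3


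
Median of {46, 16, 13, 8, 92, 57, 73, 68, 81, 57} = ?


Sorted: 8, 13, 16, 46, 57, 57, 68, 73, 81, 92
n = 10 (even)
Middle values: 57 and 57
Median = (57+57)/2 = 57.0000

Median = 57.0000


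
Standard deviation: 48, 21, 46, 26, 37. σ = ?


Mean = 35.6000
Variance = 113.8400
SD = sqrt(113.8400) = 10.6696

SD = 10.6696


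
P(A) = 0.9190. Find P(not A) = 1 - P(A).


P(not A) = 1 - 0.9190 = 0.0810

P(not A) = 0.0810


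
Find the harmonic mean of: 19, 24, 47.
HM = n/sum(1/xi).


Sum of reciprocals = 1/19 + 1/24 + 1/47 = 0.115575
HM = 3/0.115575 = 25.9572

HM = 25.9572


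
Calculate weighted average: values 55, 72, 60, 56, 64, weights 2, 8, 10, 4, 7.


Numerator = 55*2 + 72*8 + 60*10 + 56*4 + 64*7 = 1958
Denominator = 2 + 8 + 10 + 4 + 7 = 31
WM = 1958/31 = 63.1613

WM = 63.1613


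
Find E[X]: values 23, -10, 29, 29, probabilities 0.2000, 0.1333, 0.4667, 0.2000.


E[X] = 23*0.2000 - 10*0.1333 + 29*0.4667 + 29*0.2000
= 4.6000 - 1.3330 + 13.5343 + 5.8000
= 22.6013

E[X] = 22.6013


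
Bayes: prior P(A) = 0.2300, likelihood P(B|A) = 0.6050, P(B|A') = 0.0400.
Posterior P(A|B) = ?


P(B) = P(B|A)*P(A) + P(B|A')*P(A')
= 0.6050*0.2300 + 0.0400*0.7700
= 0.139150 + 0.030800 = 0.169950
P(A|B) = 0.139150/0.169950 = 0.8188

P(A|B) = 0.8188


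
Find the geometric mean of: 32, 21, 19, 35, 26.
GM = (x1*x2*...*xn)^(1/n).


Product = 32 × 21 × 19 × 35 × 26 = 11618880
GM = 11618880^(1/5) = 25.8841

GM = 25.8841


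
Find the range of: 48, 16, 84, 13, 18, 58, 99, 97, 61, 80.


Max = 99, Min = 13
Range = 99 - 13 = 86

Range = 86


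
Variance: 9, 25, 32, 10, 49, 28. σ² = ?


Mean = 25.5000
Squared deviations: 272.2500, 0.2500, 42.2500, 240.2500, 552.2500, 6.2500
Sum = 1113.5000
Variance = 1113.5000/6 = 185.5833

Variance = 185.5833


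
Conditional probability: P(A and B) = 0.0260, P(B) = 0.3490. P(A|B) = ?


P(A|B) = 0.0260/0.3490 = 0.0745

P(A|B) = 0.0745


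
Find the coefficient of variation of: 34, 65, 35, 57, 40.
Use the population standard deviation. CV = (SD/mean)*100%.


Mean = 46.2000
SD = 12.5124
CV = (12.5124/46.2000)*100 = 27.0831%

CV = 27.0831%


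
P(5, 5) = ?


P(5,5) = 5!/0!
= 120/1
= 120

P(5,5) = 120


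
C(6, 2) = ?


C(6,2) = 6!/(2! × 4!)
= 720/(2 × 24)
= 15

C(6,2) = 15


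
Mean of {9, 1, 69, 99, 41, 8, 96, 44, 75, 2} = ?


Sum = 9 + 1 + 69 + 99 + 41 + 8 + 96 + 44 + 75 + 2 = 444
n = 10
Mean = 444/10 = 44.4000

Mean = 44.4000


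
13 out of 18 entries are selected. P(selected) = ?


P = 13/18 = 0.7222

P = 0.7222


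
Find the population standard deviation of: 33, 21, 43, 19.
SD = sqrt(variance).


Mean = 29.0000
Variance = 94.0000
SD = sqrt(94.0000) = 9.6954

SD = 9.6954


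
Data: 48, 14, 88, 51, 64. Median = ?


Sorted: 14, 48, 51, 64, 88
n = 5 (odd)
Middle value = 51

Median = 51


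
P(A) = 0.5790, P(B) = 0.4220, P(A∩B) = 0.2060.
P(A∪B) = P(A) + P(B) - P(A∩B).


P(A∪B) = 0.5790 + 0.4220 - 0.2060
= 1.0010 - 0.2060
= 0.7950

P(A∪B) = 0.7950


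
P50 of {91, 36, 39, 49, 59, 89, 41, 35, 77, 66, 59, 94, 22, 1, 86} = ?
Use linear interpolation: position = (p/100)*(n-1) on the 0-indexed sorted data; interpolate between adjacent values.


Sorted: 1, 22, 35, 36, 39, 41, 49, 59, 59, 66, 77, 86, 89, 91, 94
n = 15
Index = 50/100 * 14 = 7.0000
Lower = data[7] = 59, Upper = data[8] = 59
P50 = 59 + 0*(0) = 59.0000

P50 = 59.0000


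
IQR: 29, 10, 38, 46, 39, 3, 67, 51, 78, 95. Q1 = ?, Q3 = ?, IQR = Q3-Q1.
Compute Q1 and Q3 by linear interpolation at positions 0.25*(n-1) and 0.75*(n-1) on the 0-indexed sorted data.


Sorted: 3, 10, 29, 38, 39, 46, 51, 67, 78, 95
Q1 (25th %ile) = 31.2500
Q3 (75th %ile) = 63.0000
IQR = 63.0000 - 31.2500 = 31.7500

IQR = 31.7500


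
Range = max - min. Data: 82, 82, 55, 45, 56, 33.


Max = 82, Min = 33
Range = 82 - 33 = 49

Range = 49


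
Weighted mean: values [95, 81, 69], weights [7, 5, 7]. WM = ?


Numerator = 95*7 + 81*5 + 69*7 = 1553
Denominator = 7 + 5 + 7 = 19
WM = 1553/19 = 81.7368

WM = 81.7368


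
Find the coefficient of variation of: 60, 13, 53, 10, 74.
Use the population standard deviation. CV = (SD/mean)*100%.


Mean = 42.0000
SD = 25.8225
CV = (25.8225/42.0000)*100 = 61.4821%

CV = 61.4821%


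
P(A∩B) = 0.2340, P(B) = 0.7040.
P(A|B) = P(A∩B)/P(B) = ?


P(A|B) = 0.2340/0.7040 = 0.3324

P(A|B) = 0.3324


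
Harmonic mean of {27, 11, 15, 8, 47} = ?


Sum of reciprocals = 1/27 + 1/11 + 1/15 + 1/8 + 1/47 = 0.340889
HM = 5/0.340889 = 14.6675

HM = 14.6675


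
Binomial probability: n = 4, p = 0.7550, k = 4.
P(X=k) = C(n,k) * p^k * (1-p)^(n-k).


C(4,4) = 1
p^4 = 0.324929
(1-p)^0 = 1.000000
P = 1 * 0.324929 * 1.000000 = 0.3249

P(X=4) = 0.3249


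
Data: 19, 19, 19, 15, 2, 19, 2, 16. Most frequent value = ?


Frequencies: 2:2, 15:1, 16:1, 19:4
Max frequency = 4
Mode = 19

Mode = 19


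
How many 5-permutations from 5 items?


P(5,5) = 5!/0!
= 120/1
= 120

P(5,5) = 120


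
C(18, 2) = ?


C(18,2) = 18!/(2! × 16!)
= 6402373705728000/(2 × 20922789888000)
= 153

C(18,2) = 153


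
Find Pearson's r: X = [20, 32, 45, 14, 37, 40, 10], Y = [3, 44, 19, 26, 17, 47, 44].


Mean X = 28.2857, Mean Y = 28.5714
SD X = 12.611948, SD Y = 15.591730
Cov = -3.020408
r = -3.020408/(12.611948*15.591730) = -0.0154

r = -0.0154


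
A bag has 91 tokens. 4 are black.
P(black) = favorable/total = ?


P = 4/91 = 0.0440

P = 0.0440


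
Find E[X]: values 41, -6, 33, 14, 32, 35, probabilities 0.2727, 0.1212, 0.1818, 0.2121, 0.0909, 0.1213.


E[X] = 41*0.2727 - 6*0.1212 + 33*0.1818 + 14*0.2121 + 32*0.0909 + 35*0.1213
= 11.1807 - 0.7272 + 5.9994 + 2.9694 + 2.9088 + 4.2455
= 26.5766

E[X] = 26.5766


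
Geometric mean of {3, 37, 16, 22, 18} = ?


Product = 3 × 37 × 16 × 22 × 18 = 703296
GM = 703296^(1/5) = 14.7716

GM = 14.7716


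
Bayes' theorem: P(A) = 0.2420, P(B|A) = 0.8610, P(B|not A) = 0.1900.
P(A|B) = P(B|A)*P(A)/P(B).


P(B) = P(B|A)*P(A) + P(B|A')*P(A')
= 0.8610*0.2420 + 0.1900*0.7580
= 0.208362 + 0.144020 = 0.352382
P(A|B) = 0.208362/0.352382 = 0.5913

P(A|B) = 0.5913


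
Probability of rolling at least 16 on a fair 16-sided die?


Favorable outcomes (roll ≥ 16): 1
Total outcomes = 16
P = 1/16 = 0.0625

P = 0.0625


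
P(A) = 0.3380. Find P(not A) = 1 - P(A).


P(not A) = 1 - 0.3380 = 0.6620

P(not A) = 0.6620


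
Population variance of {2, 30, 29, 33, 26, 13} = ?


Mean = 22.1667
Squared deviations: 406.6944, 61.3611, 46.6944, 117.3611, 14.6944, 84.0278
Sum = 730.8333
Variance = 730.8333/6 = 121.8056

Variance = 121.8056


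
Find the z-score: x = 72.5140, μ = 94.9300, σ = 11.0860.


z = (72.5140 - 94.9300)/11.0860
= -22.4160/11.0860
= -2.0220

z = -2.0220


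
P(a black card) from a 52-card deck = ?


26 black cards in 52 cards
P = 26/52 = 0.5000

P = 0.5000


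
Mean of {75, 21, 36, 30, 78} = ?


Sum = 75 + 21 + 36 + 30 + 78 = 240
n = 5
Mean = 240/5 = 48.0000

Mean = 48.0000


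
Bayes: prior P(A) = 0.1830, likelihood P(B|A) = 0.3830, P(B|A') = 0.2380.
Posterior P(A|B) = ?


P(B) = P(B|A)*P(A) + P(B|A')*P(A')
= 0.3830*0.1830 + 0.2380*0.8170
= 0.070089 + 0.194446 = 0.264535
P(A|B) = 0.070089/0.264535 = 0.2650

P(A|B) = 0.2650


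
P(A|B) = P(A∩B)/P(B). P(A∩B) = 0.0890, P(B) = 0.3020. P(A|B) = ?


P(A|B) = 0.0890/0.3020 = 0.2947

P(A|B) = 0.2947


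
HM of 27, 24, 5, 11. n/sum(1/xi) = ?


Sum of reciprocals = 1/27 + 1/24 + 1/5 + 1/11 = 0.369613
HM = 4/0.369613 = 10.8221

HM = 10.8221


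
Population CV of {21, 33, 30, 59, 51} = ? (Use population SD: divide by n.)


Mean = 38.8000
SD = 14.0342
CV = (14.0342/38.8000)*100 = 36.1707%

CV = 36.1707%


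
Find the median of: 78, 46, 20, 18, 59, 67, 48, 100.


Sorted: 18, 20, 46, 48, 59, 67, 78, 100
n = 8 (even)
Middle values: 48 and 59
Median = (48+59)/2 = 53.5000

Median = 53.5000


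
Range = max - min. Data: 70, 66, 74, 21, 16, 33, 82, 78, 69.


Max = 82, Min = 16
Range = 82 - 16 = 66

Range = 66


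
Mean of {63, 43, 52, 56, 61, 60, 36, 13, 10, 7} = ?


Sum = 63 + 43 + 52 + 56 + 61 + 60 + 36 + 13 + 10 + 7 = 401
n = 10
Mean = 401/10 = 40.1000

Mean = 40.1000


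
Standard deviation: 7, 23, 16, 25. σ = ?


Mean = 17.7500
Variance = 49.6875
SD = sqrt(49.6875) = 7.0489

SD = 7.0489


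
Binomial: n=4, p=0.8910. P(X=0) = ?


C(4,0) = 1
p^0 = 1.000000
(1-p)^4 = 0.000141
P = 1 * 1.000000 * 0.000141 = 0.0001

P(X=0) = 0.0001


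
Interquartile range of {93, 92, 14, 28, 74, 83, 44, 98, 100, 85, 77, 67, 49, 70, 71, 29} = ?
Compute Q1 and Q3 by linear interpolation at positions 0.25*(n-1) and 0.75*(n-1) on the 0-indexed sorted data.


Sorted: 14, 28, 29, 44, 49, 67, 70, 71, 74, 77, 83, 85, 92, 93, 98, 100
Q1 (25th %ile) = 47.7500
Q3 (75th %ile) = 86.7500
IQR = 86.7500 - 47.7500 = 39.0000

IQR = 39.0000


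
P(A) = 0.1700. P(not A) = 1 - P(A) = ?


P(not A) = 1 - 0.1700 = 0.8300

P(not A) = 0.8300


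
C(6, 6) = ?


C(6,6) = 6!/(6! × 0!)
= 720/(720 × 1)
= 1

C(6,6) = 1


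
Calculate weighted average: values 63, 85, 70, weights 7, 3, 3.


Numerator = 63*7 + 85*3 + 70*3 = 906
Denominator = 7 + 3 + 3 = 13
WM = 906/13 = 69.6923

WM = 69.6923


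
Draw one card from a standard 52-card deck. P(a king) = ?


4 kings in 52 cards
P = 4/52 = 0.0769

P = 0.0769


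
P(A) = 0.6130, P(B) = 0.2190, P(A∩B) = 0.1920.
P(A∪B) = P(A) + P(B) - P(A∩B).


P(A∪B) = 0.6130 + 0.2190 - 0.1920
= 0.8320 - 0.1920
= 0.6400

P(A∪B) = 0.6400


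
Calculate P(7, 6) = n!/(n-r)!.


P(7,6) = 7!/1!
= 5040/1
= 5040

P(7,6) = 5040


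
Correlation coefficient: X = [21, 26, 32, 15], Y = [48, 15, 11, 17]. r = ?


Mean X = 23.5000, Mean Y = 22.7500
SD X = 6.264982, SD Y = 14.737283
Cov = -33.375000
r = -33.375000/(6.264982*14.737283) = -0.3615

r = -0.3615


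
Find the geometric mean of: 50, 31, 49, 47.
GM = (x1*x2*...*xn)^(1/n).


Product = 50 × 31 × 49 × 47 = 3569650
GM = 3569650^(1/4) = 43.4667

GM = 43.4667


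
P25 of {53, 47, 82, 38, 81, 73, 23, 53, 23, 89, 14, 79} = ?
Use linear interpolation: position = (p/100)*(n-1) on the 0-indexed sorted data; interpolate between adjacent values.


Sorted: 14, 23, 23, 38, 47, 53, 53, 73, 79, 81, 82, 89
n = 12
Index = 25/100 * 11 = 2.7500
Lower = data[2] = 23, Upper = data[3] = 38
P25 = 23 + 0.7500*(15) = 34.2500

P25 = 34.2500


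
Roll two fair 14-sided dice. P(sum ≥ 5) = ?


Total outcomes = 14×14 = 196
Favorable (sum ≥ 5): 190
P = 190/196 = 0.9694

P = 0.9694


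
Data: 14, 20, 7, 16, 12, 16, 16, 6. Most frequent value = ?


Frequencies: 6:1, 7:1, 12:1, 14:1, 16:3, 20:1
Max frequency = 3
Mode = 16

Mode = 16


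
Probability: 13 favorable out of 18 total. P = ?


P = 13/18 = 0.7222

P = 0.7222


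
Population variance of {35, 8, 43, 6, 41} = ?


Mean = 26.6000
Squared deviations: 70.5600, 345.9600, 268.9600, 424.3600, 207.3600
Sum = 1317.2000
Variance = 1317.2000/5 = 263.4400

Variance = 263.4400


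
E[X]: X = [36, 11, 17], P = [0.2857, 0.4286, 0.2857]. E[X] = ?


E[X] = 36*0.2857 + 11*0.4286 + 17*0.2857
= 10.2852 + 4.7146 + 4.8569
= 19.8567

E[X] = 19.8567


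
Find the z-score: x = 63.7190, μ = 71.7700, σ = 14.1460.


z = (63.7190 - 71.7700)/14.1460
= -8.0510/14.1460
= -0.5691

z = -0.5691


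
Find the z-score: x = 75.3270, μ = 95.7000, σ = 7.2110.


z = (75.3270 - 95.7000)/7.2110
= -20.3730/7.2110
= -2.8253

z = -2.8253


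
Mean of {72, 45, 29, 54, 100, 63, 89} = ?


Sum = 72 + 45 + 29 + 54 + 100 + 63 + 89 = 452
n = 7
Mean = 452/7 = 64.5714

Mean = 64.5714


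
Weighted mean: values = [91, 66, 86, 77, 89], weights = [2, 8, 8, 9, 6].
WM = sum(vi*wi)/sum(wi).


Numerator = 91*2 + 66*8 + 86*8 + 77*9 + 89*6 = 2625
Denominator = 2 + 8 + 8 + 9 + 6 = 33
WM = 2625/33 = 79.5455

WM = 79.5455


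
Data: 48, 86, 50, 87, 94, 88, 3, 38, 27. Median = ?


Sorted: 3, 27, 38, 48, 50, 86, 87, 88, 94
n = 9 (odd)
Middle value = 50

Median = 50


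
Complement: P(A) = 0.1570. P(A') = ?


P(not A) = 1 - 0.1570 = 0.8430

P(not A) = 0.8430


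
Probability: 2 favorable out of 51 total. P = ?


P = 2/51 = 0.0392

P = 0.0392


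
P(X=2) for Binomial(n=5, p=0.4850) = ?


C(5,2) = 10
p^2 = 0.235225
(1-p)^3 = 0.136591
P = 10 * 0.235225 * 0.136591 = 0.3213

P(X=2) = 0.3213


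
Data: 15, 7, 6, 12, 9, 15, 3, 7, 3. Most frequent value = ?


Frequencies: 3:2, 6:1, 7:2, 9:1, 12:1, 15:2
Max frequency = 2
Mode = 3, 7, 15

Mode = 3, 7, 15


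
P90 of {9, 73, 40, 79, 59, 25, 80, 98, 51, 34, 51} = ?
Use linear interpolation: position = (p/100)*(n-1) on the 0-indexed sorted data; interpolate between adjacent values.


Sorted: 9, 25, 34, 40, 51, 51, 59, 73, 79, 80, 98
n = 11
Index = 90/100 * 10 = 9.0000
Lower = data[9] = 80, Upper = data[10] = 98
P90 = 80 + 0*(18) = 80.0000

P90 = 80.0000


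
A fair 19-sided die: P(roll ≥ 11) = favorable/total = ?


Favorable outcomes (roll ≥ 11): 9
Total outcomes = 19
P = 9/19 = 0.4737

P = 0.4737


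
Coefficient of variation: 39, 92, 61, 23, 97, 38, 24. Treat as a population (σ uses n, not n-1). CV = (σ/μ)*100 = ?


Mean = 53.4286
SD = 28.4899
CV = (28.4899/53.4286)*100 = 53.3233%

CV = 53.3233%


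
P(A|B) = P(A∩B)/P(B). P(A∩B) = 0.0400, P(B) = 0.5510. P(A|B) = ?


P(A|B) = 0.0400/0.5510 = 0.0726

P(A|B) = 0.0726


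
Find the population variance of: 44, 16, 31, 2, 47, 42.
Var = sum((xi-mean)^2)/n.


Mean = 30.3333
Squared deviations: 186.7778, 205.4444, 0.4444, 802.7778, 277.7778, 136.1111
Sum = 1609.3333
Variance = 1609.3333/6 = 268.2222

Variance = 268.2222


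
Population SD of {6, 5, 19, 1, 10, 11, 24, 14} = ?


Mean = 11.2500
Variance = 50.4375
SD = sqrt(50.4375) = 7.1019

SD = 7.1019


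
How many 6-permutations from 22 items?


P(22,6) = 22!/16!
= 1124000727777607680000/20922789888000
= 53721360

P(22,6) = 53721360


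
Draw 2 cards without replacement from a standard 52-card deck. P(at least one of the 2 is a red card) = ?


P(at least one) = 1 - P(none)
P(none) = (26/52) × (25/51) = 0.245098
P(at least one) = 1 - 0.245098 = 0.7549

P = 0.7549


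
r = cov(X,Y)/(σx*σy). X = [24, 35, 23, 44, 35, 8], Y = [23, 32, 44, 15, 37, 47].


Mean X = 28.1667, Mean Y = 33.0000
SD X = 11.509658, SD Y = 11.239810
Cov = -93.666667
r = -93.666667/(11.509658*11.239810) = -0.7240

r = -0.7240


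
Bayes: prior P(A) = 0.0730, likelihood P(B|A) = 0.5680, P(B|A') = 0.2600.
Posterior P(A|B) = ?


P(B) = P(B|A)*P(A) + P(B|A')*P(A')
= 0.5680*0.0730 + 0.2600*0.9270
= 0.041464 + 0.241020 = 0.282484
P(A|B) = 0.041464/0.282484 = 0.1468

P(A|B) = 0.1468


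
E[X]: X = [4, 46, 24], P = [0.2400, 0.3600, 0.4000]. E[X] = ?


E[X] = 4*0.2400 + 46*0.3600 + 24*0.4000
= 0.9600 + 16.5600 + 9.6000
= 27.1200

E[X] = 27.1200


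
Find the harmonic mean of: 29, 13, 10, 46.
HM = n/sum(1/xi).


Sum of reciprocals = 1/29 + 1/13 + 1/10 + 1/46 = 0.233145
HM = 4/0.233145 = 17.1567

HM = 17.1567


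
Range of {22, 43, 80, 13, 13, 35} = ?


Max = 80, Min = 13
Range = 80 - 13 = 67

Range = 67


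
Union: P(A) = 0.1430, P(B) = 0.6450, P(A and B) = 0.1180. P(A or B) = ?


P(A∪B) = 0.1430 + 0.6450 - 0.1180
= 0.7880 - 0.1180
= 0.6700

P(A∪B) = 0.6700


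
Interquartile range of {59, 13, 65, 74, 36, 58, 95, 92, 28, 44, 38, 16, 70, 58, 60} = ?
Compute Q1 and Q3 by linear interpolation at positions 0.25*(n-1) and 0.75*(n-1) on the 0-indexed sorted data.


Sorted: 13, 16, 28, 36, 38, 44, 58, 58, 59, 60, 65, 70, 74, 92, 95
Q1 (25th %ile) = 37.0000
Q3 (75th %ile) = 67.5000
IQR = 67.5000 - 37.0000 = 30.5000

IQR = 30.5000


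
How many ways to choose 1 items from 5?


C(5,1) = 5!/(1! × 4!)
= 120/(1 × 24)
= 5

C(5,1) = 5


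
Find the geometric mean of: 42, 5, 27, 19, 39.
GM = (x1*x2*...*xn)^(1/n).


Product = 42 × 5 × 27 × 19 × 39 = 4201470
GM = 4201470^(1/5) = 21.1193

GM = 21.1193


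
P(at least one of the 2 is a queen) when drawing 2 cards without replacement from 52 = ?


P(at least one) = 1 - P(none)
P(none) = (48/52) × (47/51) = 0.850679
P(at least one) = 1 - 0.850679 = 0.1493

P = 0.1493


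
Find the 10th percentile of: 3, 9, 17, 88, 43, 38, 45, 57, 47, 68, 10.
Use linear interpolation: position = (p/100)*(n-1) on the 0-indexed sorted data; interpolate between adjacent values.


Sorted: 3, 9, 10, 17, 38, 43, 45, 47, 57, 68, 88
n = 11
Index = 10/100 * 10 = 1.0000
Lower = data[1] = 9, Upper = data[2] = 10
P10 = 9 + 0*(1) = 9.0000

P10 = 9.0000


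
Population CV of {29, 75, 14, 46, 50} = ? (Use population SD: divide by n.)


Mean = 42.8000
SD = 20.5854
CV = (20.5854/42.8000)*100 = 48.0968%

CV = 48.0968%


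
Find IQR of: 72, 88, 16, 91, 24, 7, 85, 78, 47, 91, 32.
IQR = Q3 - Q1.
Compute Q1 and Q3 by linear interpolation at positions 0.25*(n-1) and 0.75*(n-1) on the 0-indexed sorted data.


Sorted: 7, 16, 24, 32, 47, 72, 78, 85, 88, 91, 91
Q1 (25th %ile) = 28.0000
Q3 (75th %ile) = 86.5000
IQR = 86.5000 - 28.0000 = 58.5000

IQR = 58.5000


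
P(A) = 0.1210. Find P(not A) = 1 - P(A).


P(not A) = 1 - 0.1210 = 0.8790

P(not A) = 0.8790


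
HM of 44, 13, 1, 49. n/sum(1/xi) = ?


Sum of reciprocals = 1/44 + 1/13 + 1/1 + 1/49 = 1.120059
HM = 4/1.120059 = 3.5712

HM = 3.5712


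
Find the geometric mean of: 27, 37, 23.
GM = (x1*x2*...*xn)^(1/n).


Product = 27 × 37 × 23 = 22977
GM = 22977^(1/3) = 28.4292

GM = 28.4292


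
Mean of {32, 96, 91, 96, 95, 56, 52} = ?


Sum = 32 + 96 + 91 + 96 + 95 + 56 + 52 = 518
n = 7
Mean = 518/7 = 74.0000

Mean = 74.0000


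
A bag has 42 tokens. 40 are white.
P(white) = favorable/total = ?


P = 40/42 = 0.9524

P = 0.9524


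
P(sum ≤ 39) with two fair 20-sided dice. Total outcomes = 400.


Total outcomes = 20×20 = 400
Favorable (sum ≤ 39): 399
P = 399/400 = 0.9975

P = 0.9975


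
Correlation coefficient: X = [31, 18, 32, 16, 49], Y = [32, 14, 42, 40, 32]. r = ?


Mean X = 29.2000, Mean Y = 32.0000
SD X = 11.855800, SD Y = 9.879271
Cov = 24.800000
r = 24.800000/(11.855800*9.879271) = 0.2117

r = 0.2117


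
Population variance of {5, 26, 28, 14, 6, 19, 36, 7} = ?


Mean = 17.6250
Squared deviations: 159.3906, 70.1406, 107.6406, 13.1406, 135.1406, 1.8906, 337.6406, 112.8906
Sum = 937.8750
Variance = 937.8750/8 = 117.2344

Variance = 117.2344


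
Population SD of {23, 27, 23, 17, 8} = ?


Mean = 19.6000
Variance = 43.8400
SD = sqrt(43.8400) = 6.6212

SD = 6.6212


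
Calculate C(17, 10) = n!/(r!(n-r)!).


C(17,10) = 17!/(10! × 7!)
= 355687428096000/(3628800 × 5040)
= 19448

C(17,10) = 19448


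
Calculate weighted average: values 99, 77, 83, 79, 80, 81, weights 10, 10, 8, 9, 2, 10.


Numerator = 99*10 + 77*10 + 83*8 + 79*9 + 80*2 + 81*10 = 4105
Denominator = 10 + 10 + 8 + 9 + 2 + 10 = 49
WM = 4105/49 = 83.7755

WM = 83.7755


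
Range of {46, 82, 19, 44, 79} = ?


Max = 82, Min = 19
Range = 82 - 19 = 63

Range = 63


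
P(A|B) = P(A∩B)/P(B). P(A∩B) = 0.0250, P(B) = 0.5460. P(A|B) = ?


P(A|B) = 0.0250/0.5460 = 0.0458

P(A|B) = 0.0458


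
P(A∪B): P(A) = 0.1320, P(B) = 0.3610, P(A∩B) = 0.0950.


P(A∪B) = 0.1320 + 0.3610 - 0.0950
= 0.4930 - 0.0950
= 0.3980

P(A∪B) = 0.3980


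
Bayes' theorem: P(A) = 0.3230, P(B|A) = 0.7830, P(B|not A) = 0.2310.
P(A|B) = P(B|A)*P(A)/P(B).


P(B) = P(B|A)*P(A) + P(B|A')*P(A')
= 0.7830*0.3230 + 0.2310*0.6770
= 0.252909 + 0.156387 = 0.409296
P(A|B) = 0.252909/0.409296 = 0.6179

P(A|B) = 0.6179


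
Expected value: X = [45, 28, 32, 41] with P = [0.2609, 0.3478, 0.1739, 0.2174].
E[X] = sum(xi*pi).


E[X] = 45*0.2609 + 28*0.3478 + 32*0.1739 + 41*0.2174
= 11.7405 + 9.7384 + 5.5648 + 8.9134
= 35.9571

E[X] = 35.9571


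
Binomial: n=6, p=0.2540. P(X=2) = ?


C(6,2) = 15
p^2 = 0.064516
(1-p)^4 = 0.309710
P = 15 * 0.064516 * 0.309710 = 0.2997

P(X=2) = 0.2997


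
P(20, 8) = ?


P(20,8) = 20!/12!
= 2432902008176640000/479001600
= 5079110400

P(20,8) = 5079110400


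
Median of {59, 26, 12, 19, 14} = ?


Sorted: 12, 14, 19, 26, 59
n = 5 (odd)
Middle value = 19

Median = 19


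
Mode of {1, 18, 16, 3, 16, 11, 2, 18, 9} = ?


Frequencies: 1:1, 2:1, 3:1, 9:1, 11:1, 16:2, 18:2
Max frequency = 2
Mode = 16, 18

Mode = 16, 18


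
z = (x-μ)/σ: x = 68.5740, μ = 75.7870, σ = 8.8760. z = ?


z = (68.5740 - 75.7870)/8.8760
= -7.2130/8.8760
= -0.8126

z = -0.8126


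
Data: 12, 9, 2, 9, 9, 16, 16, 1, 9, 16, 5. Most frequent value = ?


Frequencies: 1:1, 2:1, 5:1, 9:4, 12:1, 16:3
Max frequency = 4
Mode = 9

Mode = 9


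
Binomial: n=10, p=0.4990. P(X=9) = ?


C(10,9) = 10
p^9 = 0.001918
(1-p)^1 = 0.501000
P = 10 * 0.001918 * 0.501000 = 0.0096

P(X=9) = 0.0096


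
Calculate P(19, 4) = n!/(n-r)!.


P(19,4) = 19!/15!
= 121645100408832000/1307674368000
= 93024

P(19,4) = 93024


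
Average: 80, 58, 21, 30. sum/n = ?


Sum = 80 + 58 + 21 + 30 = 189
n = 4
Mean = 189/4 = 47.2500

Mean = 47.2500


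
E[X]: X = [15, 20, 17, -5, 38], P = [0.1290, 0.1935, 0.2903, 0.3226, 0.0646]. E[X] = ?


E[X] = 15*0.1290 + 20*0.1935 + 17*0.2903 - 5*0.3226 + 38*0.0646
= 1.9350 + 3.8700 + 4.9351 - 1.6130 + 2.4548
= 11.5819

E[X] = 11.5819


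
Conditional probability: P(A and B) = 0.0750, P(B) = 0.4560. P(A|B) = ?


P(A|B) = 0.0750/0.4560 = 0.1645

P(A|B) = 0.1645


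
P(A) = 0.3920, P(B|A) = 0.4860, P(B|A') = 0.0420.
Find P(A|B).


P(B) = P(B|A)*P(A) + P(B|A')*P(A')
= 0.4860*0.3920 + 0.0420*0.6080
= 0.190512 + 0.025536 = 0.216048
P(A|B) = 0.190512/0.216048 = 0.8818

P(A|B) = 0.8818


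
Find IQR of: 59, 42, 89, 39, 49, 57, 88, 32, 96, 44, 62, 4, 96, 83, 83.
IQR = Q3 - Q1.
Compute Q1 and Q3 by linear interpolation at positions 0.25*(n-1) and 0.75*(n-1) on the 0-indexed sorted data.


Sorted: 4, 32, 39, 42, 44, 49, 57, 59, 62, 83, 83, 88, 89, 96, 96
Q1 (25th %ile) = 43.0000
Q3 (75th %ile) = 85.5000
IQR = 85.5000 - 43.0000 = 42.5000

IQR = 42.5000


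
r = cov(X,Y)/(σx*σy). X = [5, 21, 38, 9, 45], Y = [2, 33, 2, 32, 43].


Mean X = 23.6000, Mean Y = 22.4000
SD X = 15.692036, SD Y = 17.095029
Cov = 71.760000
r = 71.760000/(15.692036*17.095029) = 0.2675

r = 0.2675


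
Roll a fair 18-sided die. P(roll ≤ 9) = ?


Favorable outcomes (roll ≤ 9): 9
Total outcomes = 18
P = 9/18 = 0.5000

P = 0.5000


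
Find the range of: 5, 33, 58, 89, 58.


Max = 89, Min = 5
Range = 89 - 5 = 84

Range = 84


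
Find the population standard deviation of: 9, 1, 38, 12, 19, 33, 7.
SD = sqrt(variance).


Mean = 17.0000
Variance = 163.7143
SD = sqrt(163.7143) = 12.7951

SD = 12.7951


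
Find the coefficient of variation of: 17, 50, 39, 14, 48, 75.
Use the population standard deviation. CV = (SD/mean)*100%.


Mean = 40.5000
SD = 20.7906
CV = (20.7906/40.5000)*100 = 51.3349%

CV = 51.3349%


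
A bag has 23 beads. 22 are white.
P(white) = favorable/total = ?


P = 22/23 = 0.9565

P = 0.9565


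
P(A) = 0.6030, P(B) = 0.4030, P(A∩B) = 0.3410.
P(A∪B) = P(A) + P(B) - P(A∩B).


P(A∪B) = 0.6030 + 0.4030 - 0.3410
= 1.0060 - 0.3410
= 0.6650

P(A∪B) = 0.6650


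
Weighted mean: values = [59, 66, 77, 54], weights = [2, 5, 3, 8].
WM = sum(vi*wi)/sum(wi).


Numerator = 59*2 + 66*5 + 77*3 + 54*8 = 1111
Denominator = 2 + 5 + 3 + 8 = 18
WM = 1111/18 = 61.7222

WM = 61.7222


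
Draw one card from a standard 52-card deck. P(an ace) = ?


4 aces in 52 cards
P = 4/52 = 0.0769

P = 0.0769


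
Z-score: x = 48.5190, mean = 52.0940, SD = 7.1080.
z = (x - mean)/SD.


z = (48.5190 - 52.0940)/7.1080
= -3.5750/7.1080
= -0.5030

z = -0.5030


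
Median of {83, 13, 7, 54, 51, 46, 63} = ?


Sorted: 7, 13, 46, 51, 54, 63, 83
n = 7 (odd)
Middle value = 51

Median = 51


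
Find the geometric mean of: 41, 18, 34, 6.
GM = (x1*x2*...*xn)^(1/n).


Product = 41 × 18 × 34 × 6 = 150552
GM = 150552^(1/4) = 19.6980

GM = 19.6980


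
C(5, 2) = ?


C(5,2) = 5!/(2! × 3!)
= 120/(2 × 6)
= 10

C(5,2) = 10


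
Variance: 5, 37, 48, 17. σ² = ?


Mean = 26.7500
Squared deviations: 473.0625, 105.0625, 451.5625, 95.0625
Sum = 1124.7500
Variance = 1124.7500/4 = 281.1875

Variance = 281.1875


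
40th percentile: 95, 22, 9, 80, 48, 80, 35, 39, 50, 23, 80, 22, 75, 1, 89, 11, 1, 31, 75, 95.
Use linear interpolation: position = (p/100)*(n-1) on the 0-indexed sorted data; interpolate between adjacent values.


Sorted: 1, 1, 9, 11, 22, 22, 23, 31, 35, 39, 48, 50, 75, 75, 80, 80, 80, 89, 95, 95
n = 20
Index = 40/100 * 19 = 7.6000
Lower = data[7] = 31, Upper = data[8] = 35
P40 = 31 + 0.6000*(4) = 33.4000

P40 = 33.4000


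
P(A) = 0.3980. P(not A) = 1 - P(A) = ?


P(not A) = 1 - 0.3980 = 0.6020

P(not A) = 0.6020


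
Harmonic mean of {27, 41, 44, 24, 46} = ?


Sum of reciprocals = 1/27 + 1/41 + 1/44 + 1/24 + 1/46 = 0.147560
HM = 5/0.147560 = 33.8844

HM = 33.8844


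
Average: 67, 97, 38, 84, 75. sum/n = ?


Sum = 67 + 97 + 38 + 84 + 75 = 361
n = 5
Mean = 361/5 = 72.2000

Mean = 72.2000


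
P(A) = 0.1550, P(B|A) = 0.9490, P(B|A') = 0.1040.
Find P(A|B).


P(B) = P(B|A)*P(A) + P(B|A')*P(A')
= 0.9490*0.1550 + 0.1040*0.8450
= 0.147095 + 0.087880 = 0.234975
P(A|B) = 0.147095/0.234975 = 0.6260

P(A|B) = 0.6260


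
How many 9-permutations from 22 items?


P(22,9) = 22!/13!
= 1124000727777607680000/6227020800
= 180503769600

P(22,9) = 180503769600


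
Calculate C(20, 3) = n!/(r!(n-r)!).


C(20,3) = 20!/(3! × 17!)
= 2432902008176640000/(6 × 355687428096000)
= 1140

C(20,3) = 1140


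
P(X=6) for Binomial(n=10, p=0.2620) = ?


C(10,6) = 210
p^6 = 0.000323
(1-p)^4 = 0.296637
P = 210 * 0.000323 * 0.296637 = 0.0201

P(X=6) = 0.0201


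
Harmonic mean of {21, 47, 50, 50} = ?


Sum of reciprocals = 1/21 + 1/47 + 1/50 + 1/50 = 0.108896
HM = 4/0.108896 = 36.7324

HM = 36.7324


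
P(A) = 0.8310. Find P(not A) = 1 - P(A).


P(not A) = 1 - 0.8310 = 0.1690

P(not A) = 0.1690


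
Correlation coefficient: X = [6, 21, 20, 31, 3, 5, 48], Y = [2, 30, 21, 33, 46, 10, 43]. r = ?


Mean X = 19.1429, Mean Y = 26.4286
SD X = 15.169787, SD Y = 15.164405
Cov = 113.653061
r = 113.653061/(15.169787*15.164405) = 0.4941

r = 0.4941


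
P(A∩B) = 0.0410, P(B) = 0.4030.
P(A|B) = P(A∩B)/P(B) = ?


P(A|B) = 0.0410/0.4030 = 0.1017

P(A|B) = 0.1017


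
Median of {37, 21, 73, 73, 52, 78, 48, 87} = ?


Sorted: 21, 37, 48, 52, 73, 73, 78, 87
n = 8 (even)
Middle values: 52 and 73
Median = (52+73)/2 = 62.5000

Median = 62.5000


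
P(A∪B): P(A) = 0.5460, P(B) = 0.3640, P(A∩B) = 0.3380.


P(A∪B) = 0.5460 + 0.3640 - 0.3380
= 0.9100 - 0.3380
= 0.5720

P(A∪B) = 0.5720


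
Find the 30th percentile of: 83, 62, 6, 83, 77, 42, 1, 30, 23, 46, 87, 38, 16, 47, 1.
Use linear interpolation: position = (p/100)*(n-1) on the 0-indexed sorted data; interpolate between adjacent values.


Sorted: 1, 1, 6, 16, 23, 30, 38, 42, 46, 47, 62, 77, 83, 83, 87
n = 15
Index = 30/100 * 14 = 4.2000
Lower = data[4] = 23, Upper = data[5] = 30
P30 = 23 + 0.2000*(7) = 24.4000

P30 = 24.4000


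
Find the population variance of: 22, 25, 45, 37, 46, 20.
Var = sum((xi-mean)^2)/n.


Mean = 32.5000
Squared deviations: 110.2500, 56.2500, 156.2500, 20.2500, 182.2500, 156.2500
Sum = 681.5000
Variance = 681.5000/6 = 113.5833

Variance = 113.5833


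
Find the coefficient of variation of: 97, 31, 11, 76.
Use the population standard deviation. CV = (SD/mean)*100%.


Mean = 53.7500
SD = 34.3175
CV = (34.3175/53.7500)*100 = 63.8464%

CV = 63.8464%


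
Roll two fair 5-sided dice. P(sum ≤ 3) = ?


Total outcomes = 5×5 = 25
Favorable (sum ≤ 3): 3
P = 3/25 = 0.1200

P = 0.1200


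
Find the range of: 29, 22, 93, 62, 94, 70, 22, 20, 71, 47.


Max = 94, Min = 20
Range = 94 - 20 = 74

Range = 74


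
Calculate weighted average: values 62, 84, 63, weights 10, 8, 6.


Numerator = 62*10 + 84*8 + 63*6 = 1670
Denominator = 10 + 8 + 6 = 24
WM = 1670/24 = 69.5833

WM = 69.5833


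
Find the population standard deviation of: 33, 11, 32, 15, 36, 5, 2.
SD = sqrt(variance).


Mean = 19.1429
Variance = 174.1224
SD = sqrt(174.1224) = 13.1955

SD = 13.1955


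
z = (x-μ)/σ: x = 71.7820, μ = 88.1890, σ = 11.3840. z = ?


z = (71.7820 - 88.1890)/11.3840
= -16.4070/11.3840
= -1.4412

z = -1.4412


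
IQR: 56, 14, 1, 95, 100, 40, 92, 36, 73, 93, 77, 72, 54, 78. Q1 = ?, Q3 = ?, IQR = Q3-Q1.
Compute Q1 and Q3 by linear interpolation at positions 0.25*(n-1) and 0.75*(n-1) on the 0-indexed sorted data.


Sorted: 1, 14, 36, 40, 54, 56, 72, 73, 77, 78, 92, 93, 95, 100
Q1 (25th %ile) = 43.5000
Q3 (75th %ile) = 88.5000
IQR = 88.5000 - 43.5000 = 45.0000

IQR = 45.0000
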